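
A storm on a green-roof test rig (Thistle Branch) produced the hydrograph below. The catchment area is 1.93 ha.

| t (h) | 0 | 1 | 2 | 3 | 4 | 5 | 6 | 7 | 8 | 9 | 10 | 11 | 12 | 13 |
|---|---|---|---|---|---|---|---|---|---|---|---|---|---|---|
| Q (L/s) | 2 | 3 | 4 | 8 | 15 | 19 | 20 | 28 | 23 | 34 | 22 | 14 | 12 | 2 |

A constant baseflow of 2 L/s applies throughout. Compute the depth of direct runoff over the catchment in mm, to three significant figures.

d ≈ 33.2 mm

Direct runoff: 0.0, 1.0, 2.0, 6.0, 13.0, 17.0, 18.0, 26.0, 21.0, 32.0, 20.0, 12.0, 10.0, 0.0 L/s; ΣQ_DR = 178.0 L/s.
V = ΣQ_DR · Δt = 178.0 × 3600 s = 6.408 × 10^5 L.
Over A = 1.93 ha, depth = V / A = 33.2 mm.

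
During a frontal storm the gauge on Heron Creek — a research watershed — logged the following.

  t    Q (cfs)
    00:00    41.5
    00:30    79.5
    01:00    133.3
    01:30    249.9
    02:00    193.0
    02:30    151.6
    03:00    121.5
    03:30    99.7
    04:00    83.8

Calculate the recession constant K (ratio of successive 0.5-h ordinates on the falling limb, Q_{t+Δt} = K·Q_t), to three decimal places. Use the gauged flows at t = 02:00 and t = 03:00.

Using the recession-limb readings at t = 02:00 and t = 03:00: Q falls from 193.0 to 121.5 cfs over 2 intervals.
K = (Q₂/Q₁)^(1/2) = (121.5/193.0)^(1/2) = 0.793.

K ≈ 0.793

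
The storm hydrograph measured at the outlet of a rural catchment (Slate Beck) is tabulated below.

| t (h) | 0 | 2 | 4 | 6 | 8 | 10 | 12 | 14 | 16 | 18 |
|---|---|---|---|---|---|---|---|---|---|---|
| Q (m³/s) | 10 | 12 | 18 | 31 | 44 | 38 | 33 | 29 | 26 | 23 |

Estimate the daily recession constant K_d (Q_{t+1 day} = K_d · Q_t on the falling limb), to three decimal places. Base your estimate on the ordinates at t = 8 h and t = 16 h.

K_d ≈ 0.206

Between t = 8 h and t = 16 h the flow falls from 44 to 26 m³/s over 4×2 h = 8 h.
Per-interval ratio K = (26/44)^(1/4) = 0.8768; K_d = K^(24/2) = 0.206.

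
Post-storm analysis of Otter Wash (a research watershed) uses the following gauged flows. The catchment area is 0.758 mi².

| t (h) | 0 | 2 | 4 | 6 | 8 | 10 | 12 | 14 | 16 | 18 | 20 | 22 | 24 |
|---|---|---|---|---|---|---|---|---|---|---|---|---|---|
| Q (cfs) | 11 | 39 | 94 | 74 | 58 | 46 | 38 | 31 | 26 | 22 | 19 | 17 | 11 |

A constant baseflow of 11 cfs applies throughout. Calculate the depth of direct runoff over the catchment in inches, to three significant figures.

d ≈ 1.40 in

Direct runoff: 0.0, 28.0, 83.0, 63.0, 47.0, 35.0, 27.0, 20.0, 15.0, 11.0, 8.0, 6.0, 0.0 cfs; ΣQ_DR = 343.0 cfs.
V = ΣQ_DR · Δt = 343.0 × 7200 s = 2.470 × 10^6 ft³.
Over A = 0.758 mi², depth = V / A = 1.40 in.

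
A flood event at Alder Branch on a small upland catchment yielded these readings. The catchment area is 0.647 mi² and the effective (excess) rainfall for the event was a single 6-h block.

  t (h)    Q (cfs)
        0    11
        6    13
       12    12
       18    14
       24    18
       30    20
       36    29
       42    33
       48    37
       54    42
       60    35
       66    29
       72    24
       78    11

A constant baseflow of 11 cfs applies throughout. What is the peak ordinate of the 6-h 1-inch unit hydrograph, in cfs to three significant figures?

U_p ≈ 12.4 cfs

Direct runoff: 0.0, 2.0, 1.0, 3.0, 7.0, 9.0, 18.0, 22.0, 26.0, 31.0, 24.0, 18.0, 13.0, 0.0 cfs; ΣQ_DR = 174.0 cfs, peak = 31.0 cfs.
Runoff depth d = ΣQ_DR·Δt / A = 174.0 × 21600 / (0.647 mi²) = 2.500 in.
The 1-inch UH is the DRH scaled by (1 in)/d, so U_p = 31.0 × 1/2.500 = 12.4 cfs.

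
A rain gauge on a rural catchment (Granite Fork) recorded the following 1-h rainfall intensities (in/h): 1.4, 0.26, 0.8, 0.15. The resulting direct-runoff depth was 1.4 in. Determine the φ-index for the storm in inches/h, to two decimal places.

φ ≈ 0.40 in/h

Only the 2 blocks with intensity above φ contribute runoff: 1.4, 0.8 in/h.
Σ(I−φ)·Δt = d  ⇒  (1.4+0.8 − 2φ)·1 = 1.4
φ = (2.200 − 1.4/1) / 2 = 0.40 in/h.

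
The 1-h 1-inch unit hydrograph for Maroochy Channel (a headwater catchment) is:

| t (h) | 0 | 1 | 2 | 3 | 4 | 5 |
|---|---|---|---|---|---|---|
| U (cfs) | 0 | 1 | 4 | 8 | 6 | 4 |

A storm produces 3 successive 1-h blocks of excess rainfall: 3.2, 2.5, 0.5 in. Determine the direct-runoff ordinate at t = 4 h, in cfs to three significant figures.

Q ≈ 41.2 cfs

By discrete convolution, Q_j = Σ (P_i / 1 in) · U_{j−i}.
At t = 4 h (j=4): Q = (3.2/1)·6 + (2.5/1)·8 + (0.5/1)·4 = 41.2 cfs.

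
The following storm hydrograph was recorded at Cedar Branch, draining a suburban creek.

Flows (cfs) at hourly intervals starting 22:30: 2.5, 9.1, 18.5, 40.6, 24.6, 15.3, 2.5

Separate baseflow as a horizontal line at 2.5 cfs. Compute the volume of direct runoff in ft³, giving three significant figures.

V ≈ 3.44 × 10^5 ft³

Direct-runoff ordinates (Q − Q_b): 0.0, 6.6, 16.0, 38.1, 22.1, 12.8, 0.0 cfs.
ΣQ_DR = 95.60 cfs.
With Δt = 1 h = 3600 s, V = ΣQ_DR · Δt = 95.60 × 3600 = 3.44 × 10^5 ft³.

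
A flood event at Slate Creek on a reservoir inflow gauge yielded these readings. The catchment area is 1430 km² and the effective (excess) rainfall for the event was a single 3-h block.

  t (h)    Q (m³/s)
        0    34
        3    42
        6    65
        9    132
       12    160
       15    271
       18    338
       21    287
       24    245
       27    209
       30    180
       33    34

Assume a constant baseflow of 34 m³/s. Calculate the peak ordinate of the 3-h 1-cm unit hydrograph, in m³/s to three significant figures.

Direct runoff: 0.0, 8.0, 31.0, 98.0, 126.0, 237.0, 304.0, 253.0, 211.0, 175.0, 146.0, 0.0 m³/s; ΣQ_DR = 1589 m³/s, peak = 304.0 m³/s.
Runoff depth d = ΣQ_DR·Δt / A = 1589 × 10800 / (1430 km²) = 12.00 mm.
The 1-cm UH is the DRH scaled by (10 mm)/d, so U_p = 304.0 × 10/12.00 = 253 m³/s.

U_p ≈ 253 m³/s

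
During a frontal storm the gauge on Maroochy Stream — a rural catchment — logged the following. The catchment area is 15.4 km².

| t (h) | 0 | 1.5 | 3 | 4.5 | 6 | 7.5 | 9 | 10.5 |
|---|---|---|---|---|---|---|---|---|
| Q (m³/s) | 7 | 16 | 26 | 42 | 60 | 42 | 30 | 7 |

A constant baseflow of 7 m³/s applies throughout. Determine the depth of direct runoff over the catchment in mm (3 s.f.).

Direct runoff: 0.0, 9.0, 19.0, 35.0, 53.0, 35.0, 23.0, 0.0 m³/s; ΣQ_DR = 174.0 m³/s.
V = ΣQ_DR · Δt = 174.0 × 5400 s = 9.396 × 10^5 m³.
Over A = 15.4 km², depth = V / A = 61.0 mm.

d ≈ 61.0 mm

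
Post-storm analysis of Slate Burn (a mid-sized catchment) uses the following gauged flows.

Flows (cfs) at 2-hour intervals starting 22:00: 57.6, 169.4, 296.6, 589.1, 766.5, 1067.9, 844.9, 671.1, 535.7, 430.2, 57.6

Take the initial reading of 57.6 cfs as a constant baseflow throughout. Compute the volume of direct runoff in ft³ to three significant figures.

V ≈ 3.49 × 10^7 ft³

Direct-runoff ordinates (Q − Q_b): 0.0, 111.8, 239.0, 531.5, 708.9, 1010.3, 787.3, 613.5, 478.1, 372.6, 0.0 cfs.
ΣQ_DR = 4853 cfs.
With Δt = 2 h = 7200 s, V = ΣQ_DR · Δt = 4853 × 7200 = 3.49 × 10^7 ft³.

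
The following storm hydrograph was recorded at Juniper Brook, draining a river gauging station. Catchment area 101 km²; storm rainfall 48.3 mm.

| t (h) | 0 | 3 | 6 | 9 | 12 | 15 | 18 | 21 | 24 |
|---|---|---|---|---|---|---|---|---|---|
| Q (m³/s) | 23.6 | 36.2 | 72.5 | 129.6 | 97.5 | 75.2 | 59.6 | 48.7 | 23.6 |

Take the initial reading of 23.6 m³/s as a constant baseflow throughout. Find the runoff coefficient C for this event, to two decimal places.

ΣQ_DR = 354.1 m³/s; V = ΣQ_DR·Δt = 3.824 × 10^6 m³.
Runoff depth d = V / A = 37.86 mm.
C = d / P = 37.86 / 48.3 = 0.78.

C ≈ 0.78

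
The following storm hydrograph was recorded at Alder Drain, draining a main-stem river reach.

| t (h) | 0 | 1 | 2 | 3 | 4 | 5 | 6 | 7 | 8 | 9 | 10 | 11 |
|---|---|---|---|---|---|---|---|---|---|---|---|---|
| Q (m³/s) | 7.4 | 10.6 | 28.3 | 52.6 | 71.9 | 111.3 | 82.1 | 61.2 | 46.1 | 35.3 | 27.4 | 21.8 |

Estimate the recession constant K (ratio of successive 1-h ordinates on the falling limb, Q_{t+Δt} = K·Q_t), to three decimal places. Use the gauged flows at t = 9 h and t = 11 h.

K ≈ 0.786

Using the recession-limb readings at t = 9 h and t = 11 h: Q falls from 35.3 to 21.8 m³/s over 2 intervals.
K = (Q₂/Q₁)^(1/2) = (21.8/35.3)^(1/2) = 0.786.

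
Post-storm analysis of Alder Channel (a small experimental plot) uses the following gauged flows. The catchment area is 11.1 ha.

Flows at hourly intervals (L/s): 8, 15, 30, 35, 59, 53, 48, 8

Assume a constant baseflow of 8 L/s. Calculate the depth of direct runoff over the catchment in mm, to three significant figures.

Direct runoff: 0.0, 7.0, 22.0, 27.0, 51.0, 45.0, 40.0, 0.0 L/s; ΣQ_DR = 192.0 L/s.
V = ΣQ_DR · Δt = 192.0 × 3600 s = 6.912 × 10^5 L.
Over A = 11.1 ha, depth = V / A = 6.23 mm.

d ≈ 6.23 mm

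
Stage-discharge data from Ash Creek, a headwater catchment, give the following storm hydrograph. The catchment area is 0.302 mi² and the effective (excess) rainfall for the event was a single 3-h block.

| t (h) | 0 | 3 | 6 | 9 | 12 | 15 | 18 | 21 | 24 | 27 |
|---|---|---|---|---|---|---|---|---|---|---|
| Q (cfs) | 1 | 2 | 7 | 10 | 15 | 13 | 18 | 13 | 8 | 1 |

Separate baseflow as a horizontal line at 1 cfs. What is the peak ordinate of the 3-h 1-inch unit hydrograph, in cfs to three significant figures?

Direct runoff: 0.0, 1.0, 6.0, 9.0, 14.0, 12.0, 17.0, 12.0, 7.0, 0.0 cfs; ΣQ_DR = 78.00 cfs, peak = 17.0 cfs.
Runoff depth d = ΣQ_DR·Δt / A = 78.00 × 10800 / (0.302 mi²) = 1.201 in.
The 1-inch UH is the DRH scaled by (1 in)/d, so U_p = 17.0 × 1/1.201 = 14.2 cfs.

U_p ≈ 14.2 cfs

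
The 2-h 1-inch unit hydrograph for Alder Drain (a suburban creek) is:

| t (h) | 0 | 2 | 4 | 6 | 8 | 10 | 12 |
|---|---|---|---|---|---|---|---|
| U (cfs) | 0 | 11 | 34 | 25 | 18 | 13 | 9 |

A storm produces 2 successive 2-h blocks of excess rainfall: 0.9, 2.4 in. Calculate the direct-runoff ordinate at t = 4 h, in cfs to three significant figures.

By discrete convolution, Q_j = Σ (P_i / 1 in) · U_{j−i}.
At t = 4 h (j=2): Q = (0.9/1)·34 + (2.4/1)·11 = 57.0 cfs.

Q ≈ 57.0 cfs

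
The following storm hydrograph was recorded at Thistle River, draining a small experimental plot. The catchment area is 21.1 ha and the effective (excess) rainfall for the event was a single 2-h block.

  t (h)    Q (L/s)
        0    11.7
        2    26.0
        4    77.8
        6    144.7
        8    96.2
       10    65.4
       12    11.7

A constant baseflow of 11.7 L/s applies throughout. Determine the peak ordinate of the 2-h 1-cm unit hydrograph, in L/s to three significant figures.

U_p ≈ 111 L/s

Direct runoff: 0.0, 14.3, 66.1, 133.0, 84.5, 53.7, 0.0 L/s; ΣQ_DR = 351.6 L/s, peak = 133.0 L/s.
Runoff depth d = ΣQ_DR·Δt / A = 351.6 × 7200 / (21.1 ha) = 12.00 mm.
The 1-cm UH is the DRH scaled by (10 mm)/d, so U_p = 133.0 × 10/12.00 = 111 L/s.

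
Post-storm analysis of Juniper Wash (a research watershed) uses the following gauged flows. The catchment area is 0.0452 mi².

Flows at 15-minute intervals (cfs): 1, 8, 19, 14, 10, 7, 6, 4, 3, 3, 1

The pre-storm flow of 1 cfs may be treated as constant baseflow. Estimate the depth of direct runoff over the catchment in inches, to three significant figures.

Direct runoff: 0.0, 7.0, 18.0, 13.0, 9.0, 6.0, 5.0, 3.0, 2.0, 2.0, 0.0 cfs; ΣQ_DR = 65.00 cfs.
V = ΣQ_DR · Δt = 65.00 × 900 s = 58500 ft³.
Over A = 0.0452 mi², depth = V / A = 0.557 in.

d ≈ 0.557 in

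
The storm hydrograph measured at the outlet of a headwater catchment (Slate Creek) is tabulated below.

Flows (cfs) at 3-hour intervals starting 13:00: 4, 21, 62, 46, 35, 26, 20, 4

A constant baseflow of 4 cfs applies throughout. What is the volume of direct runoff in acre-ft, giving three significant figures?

V ≈ 46.1 acre-ft

Direct-runoff ordinates (Q − Q_b): 0.0, 17.0, 58.0, 42.0, 31.0, 22.0, 16.0, 0.0 cfs.
ΣQ_DR = 186.0 cfs.
With Δt = 3 h = 10800 s, V = ΣQ_DR · Δt = 186.0 × 10800 = 2.01 × 10^6 ft³ = 46.1 acre-ft.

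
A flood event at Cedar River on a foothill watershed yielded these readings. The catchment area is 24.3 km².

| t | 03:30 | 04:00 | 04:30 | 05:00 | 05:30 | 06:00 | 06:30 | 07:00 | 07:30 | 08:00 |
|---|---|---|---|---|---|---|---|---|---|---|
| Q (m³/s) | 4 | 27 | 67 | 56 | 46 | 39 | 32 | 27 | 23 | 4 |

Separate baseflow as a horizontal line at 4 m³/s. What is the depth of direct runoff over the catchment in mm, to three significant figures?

d ≈ 21.1 mm

Direct runoff: 0.0, 23.0, 63.0, 52.0, 42.0, 35.0, 28.0, 23.0, 19.0, 0.0 m³/s; ΣQ_DR = 285.0 m³/s.
V = ΣQ_DR · Δt = 285.0 × 1800 s = 5.130 × 10^5 m³.
Over A = 24.3 km², depth = V / A = 21.1 mm.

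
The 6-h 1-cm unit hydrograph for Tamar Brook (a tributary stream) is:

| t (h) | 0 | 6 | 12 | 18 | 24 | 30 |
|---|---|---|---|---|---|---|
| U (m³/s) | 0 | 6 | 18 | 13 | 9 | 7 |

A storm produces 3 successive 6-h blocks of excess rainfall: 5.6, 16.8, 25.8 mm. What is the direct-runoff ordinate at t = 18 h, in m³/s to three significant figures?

By discrete convolution, Q_j = Σ (P_i / 10 mm) · U_{j−i}.
At t = 18 h (j=3): Q = (5.6/10)·13 + (16.8/10)·18 + (25.8/10)·6 = 53.0 m³/s.

Q ≈ 53.0 m³/s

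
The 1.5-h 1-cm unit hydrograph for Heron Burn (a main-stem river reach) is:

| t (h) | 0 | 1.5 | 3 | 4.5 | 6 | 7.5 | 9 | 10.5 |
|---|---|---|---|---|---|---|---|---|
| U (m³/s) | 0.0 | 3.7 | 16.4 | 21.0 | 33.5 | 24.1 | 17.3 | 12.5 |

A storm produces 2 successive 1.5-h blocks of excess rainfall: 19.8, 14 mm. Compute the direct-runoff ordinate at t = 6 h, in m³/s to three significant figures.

Q ≈ 95.7 m³/s

By discrete convolution, Q_j = Σ (P_i / 10 mm) · U_{j−i}.
At t = 6 h (j=4): Q = (19.8/10)·33.5 + (14/10)·21.0 = 95.7 m³/s.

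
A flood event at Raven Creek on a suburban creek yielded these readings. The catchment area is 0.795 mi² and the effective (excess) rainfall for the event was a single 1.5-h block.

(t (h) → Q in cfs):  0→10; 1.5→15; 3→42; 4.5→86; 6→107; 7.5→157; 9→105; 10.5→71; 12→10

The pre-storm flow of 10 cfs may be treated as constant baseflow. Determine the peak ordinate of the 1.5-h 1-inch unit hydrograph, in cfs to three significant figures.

U_p ≈ 98.0 cfs

Direct runoff: 0.0, 5.0, 32.0, 76.0, 97.0, 147.0, 95.0, 61.0, 0.0 cfs; ΣQ_DR = 513.0 cfs, peak = 147.0 cfs.
Runoff depth d = ΣQ_DR·Δt / A = 513.0 × 5400 / (0.795 mi²) = 1.500 in.
The 1-inch UH is the DRH scaled by (1 in)/d, so U_p = 147.0 × 1/1.500 = 98.0 cfs.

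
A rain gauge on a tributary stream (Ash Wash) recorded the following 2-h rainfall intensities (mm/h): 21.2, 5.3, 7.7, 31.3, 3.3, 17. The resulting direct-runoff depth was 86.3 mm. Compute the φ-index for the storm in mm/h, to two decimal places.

Only the 3 blocks with intensity above φ contribute runoff: 21.2, 31.3, 17 mm/h.
Σ(I−φ)·Δt = d  ⇒  (21.2+31.3+17 − 3φ)·2 = 86.3
φ = (69.50 − 86.3/2) / 3 = 8.78 mm/h.

φ ≈ 8.78 mm/h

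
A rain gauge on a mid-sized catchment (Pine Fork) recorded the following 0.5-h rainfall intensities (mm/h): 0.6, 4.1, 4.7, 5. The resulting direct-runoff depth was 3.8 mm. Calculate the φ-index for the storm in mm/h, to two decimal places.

φ ≈ 2.07 mm/h

Only the 3 blocks with intensity above φ contribute runoff: 4.1, 4.7, 5 mm/h.
Σ(I−φ)·Δt = d  ⇒  (4.1+4.7+5 − 3φ)·0.5 = 3.8
φ = (13.80 − 3.8/0.5) / 3 = 2.07 mm/h.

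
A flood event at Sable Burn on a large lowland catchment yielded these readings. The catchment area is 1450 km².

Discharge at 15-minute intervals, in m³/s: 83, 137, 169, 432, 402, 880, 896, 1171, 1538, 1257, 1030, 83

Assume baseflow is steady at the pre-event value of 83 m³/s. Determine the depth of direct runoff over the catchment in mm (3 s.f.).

Direct runoff: 0.0, 54.0, 86.0, 349.0, 319.0, 797.0, 813.0, 1088.0, 1455.0, 1174.0, 947.0, 0.0 m³/s; ΣQ_DR = 7082 m³/s.
V = ΣQ_DR · Δt = 7082 × 900 s = 6.374 × 10^6 m³.
Over A = 1450 km², depth = V / A = 4.40 mm.

d ≈ 4.40 mm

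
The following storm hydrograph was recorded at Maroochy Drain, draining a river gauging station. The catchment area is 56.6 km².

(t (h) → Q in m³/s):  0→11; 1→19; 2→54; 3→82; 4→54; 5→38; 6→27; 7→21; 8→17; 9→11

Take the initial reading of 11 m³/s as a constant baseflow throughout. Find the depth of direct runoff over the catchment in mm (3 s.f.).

Direct runoff: 0.0, 8.0, 43.0, 71.0, 43.0, 27.0, 16.0, 10.0, 6.0, 0.0 m³/s; ΣQ_DR = 224.0 m³/s.
V = ΣQ_DR · Δt = 224.0 × 3600 s = 8.064 × 10^5 m³.
Over A = 56.6 km², depth = V / A = 14.2 mm.

d ≈ 14.2 mm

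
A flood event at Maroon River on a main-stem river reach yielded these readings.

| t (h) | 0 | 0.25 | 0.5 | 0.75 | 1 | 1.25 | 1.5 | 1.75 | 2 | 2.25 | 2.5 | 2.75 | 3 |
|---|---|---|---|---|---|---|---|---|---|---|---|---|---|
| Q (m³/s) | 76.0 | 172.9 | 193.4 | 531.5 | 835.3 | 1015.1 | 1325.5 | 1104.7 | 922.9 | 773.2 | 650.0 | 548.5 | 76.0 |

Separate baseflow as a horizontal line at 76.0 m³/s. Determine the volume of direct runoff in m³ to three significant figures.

Direct-runoff ordinates (Q − Q_b): 0.0, 96.9, 117.4, 455.5, 759.3, 939.1, 1249.5, 1028.7, 846.9, 697.2, 574.0, 472.5, 0.0 m³/s.
ΣQ_DR = 7237 m³/s.
With Δt = 0.25 h = 900 s, V = ΣQ_DR · Δt = 7237 × 900 = 6.51 × 10^6 m³.

V ≈ 6.51 × 10^6 m³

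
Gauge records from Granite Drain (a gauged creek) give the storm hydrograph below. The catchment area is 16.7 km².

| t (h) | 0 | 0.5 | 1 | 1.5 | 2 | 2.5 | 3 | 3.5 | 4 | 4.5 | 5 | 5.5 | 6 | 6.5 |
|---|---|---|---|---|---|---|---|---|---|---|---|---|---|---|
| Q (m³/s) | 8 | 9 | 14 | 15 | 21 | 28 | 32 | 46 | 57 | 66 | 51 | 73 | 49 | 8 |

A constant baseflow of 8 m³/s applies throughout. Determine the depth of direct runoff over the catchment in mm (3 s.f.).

Direct runoff: 0.0, 1.0, 6.0, 7.0, 13.0, 20.0, 24.0, 38.0, 49.0, 58.0, 43.0, 65.0, 41.0, 0.0 m³/s; ΣQ_DR = 365.0 m³/s.
V = ΣQ_DR · Δt = 365.0 × 1800 s = 6.570 × 10^5 m³.
Over A = 16.7 km², depth = V / A = 39.3 mm.

d ≈ 39.3 mm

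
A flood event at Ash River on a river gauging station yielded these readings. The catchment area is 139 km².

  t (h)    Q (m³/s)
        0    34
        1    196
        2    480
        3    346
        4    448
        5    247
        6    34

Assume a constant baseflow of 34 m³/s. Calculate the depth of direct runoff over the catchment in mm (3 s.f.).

d ≈ 40.1 mm

Direct runoff: 0.0, 162.0, 446.0, 312.0, 414.0, 213.0, 0.0 m³/s; ΣQ_DR = 1547 m³/s.
V = ΣQ_DR · Δt = 1547 × 3600 s = 5.569 × 10^6 m³.
Over A = 139 km², depth = V / A = 40.1 mm.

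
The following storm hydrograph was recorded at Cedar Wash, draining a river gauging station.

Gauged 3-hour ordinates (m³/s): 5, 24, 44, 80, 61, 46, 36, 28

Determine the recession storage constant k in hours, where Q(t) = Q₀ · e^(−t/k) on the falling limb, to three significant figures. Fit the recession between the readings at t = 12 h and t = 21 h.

On the falling limb, Q drops from 61 to 28 m³/s between t = 12 h and t = 21 h (Δt = 9 h).
k = −Δt / ln(Q₂/Q₁) = −9 / ln(28/61) = 11.6 h.

k ≈ 11.6 h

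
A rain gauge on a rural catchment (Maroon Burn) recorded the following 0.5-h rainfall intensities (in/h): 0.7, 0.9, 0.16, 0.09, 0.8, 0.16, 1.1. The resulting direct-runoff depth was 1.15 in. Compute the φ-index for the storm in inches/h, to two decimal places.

Only the 4 blocks with intensity above φ contribute runoff: 0.7, 0.9, 0.8, 1.1 in/h.
Σ(I−φ)·Δt = d  ⇒  (0.7+0.9+0.8+1.1 − 4φ)·0.5 = 1.15
φ = (3.500 − 1.15/0.5) / 4 = 0.30 in/h.

φ ≈ 0.30 in/h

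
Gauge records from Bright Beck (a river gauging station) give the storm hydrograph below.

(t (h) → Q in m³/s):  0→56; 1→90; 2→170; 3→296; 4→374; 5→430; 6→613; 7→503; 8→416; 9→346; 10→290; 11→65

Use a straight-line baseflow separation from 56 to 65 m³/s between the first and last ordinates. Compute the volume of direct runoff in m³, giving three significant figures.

V ≈ 1.05 × 10^7 m³

Direct-runoff ordinates (Q − Q_b): 0.00, 33.18, 112.36, 237.55, 314.73, 369.91, 552.09, 441.27, 353.45, 282.64, 225.82, 0.00 m³/s.
ΣQ_DR = 2923 m³/s.
With Δt = 1 h = 3600 s, V = ΣQ_DR · Δt = 2923 × 3600 = 1.05 × 10^7 m³.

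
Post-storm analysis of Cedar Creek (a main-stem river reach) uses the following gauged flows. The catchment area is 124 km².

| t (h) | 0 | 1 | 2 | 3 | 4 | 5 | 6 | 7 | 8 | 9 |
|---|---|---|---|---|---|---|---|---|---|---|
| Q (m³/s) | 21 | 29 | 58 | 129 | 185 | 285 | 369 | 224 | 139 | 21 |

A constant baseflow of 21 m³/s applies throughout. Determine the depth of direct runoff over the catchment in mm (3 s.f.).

Direct runoff: 0.0, 8.0, 37.0, 108.0, 164.0, 264.0, 348.0, 203.0, 118.0, 0.0 m³/s; ΣQ_DR = 1250 m³/s.
V = ΣQ_DR · Δt = 1250 × 3600 s = 4.500 × 10^6 m³.
Over A = 124 km², depth = V / A = 36.3 mm.

d ≈ 36.3 mm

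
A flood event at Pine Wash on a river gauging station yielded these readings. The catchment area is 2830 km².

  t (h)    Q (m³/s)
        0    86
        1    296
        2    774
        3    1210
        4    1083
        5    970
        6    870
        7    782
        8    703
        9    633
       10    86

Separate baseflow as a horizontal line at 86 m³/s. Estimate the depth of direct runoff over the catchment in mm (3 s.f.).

Direct runoff: 0.0, 210.0, 688.0, 1124.0, 997.0, 884.0, 784.0, 696.0, 617.0, 547.0, 0.0 m³/s; ΣQ_DR = 6547 m³/s.
V = ΣQ_DR · Δt = 6547 × 3600 s = 2.357 × 10^7 m³.
Over A = 2830 km², depth = V / A = 8.33 mm.

d ≈ 8.33 mm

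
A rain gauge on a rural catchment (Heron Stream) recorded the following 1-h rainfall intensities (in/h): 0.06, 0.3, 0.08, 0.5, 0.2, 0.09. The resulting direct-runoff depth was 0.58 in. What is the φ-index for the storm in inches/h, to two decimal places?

Only the 3 blocks with intensity above φ contribute runoff: 0.3, 0.5, 0.2 in/h.
Σ(I−φ)·Δt = d  ⇒  (0.3+0.5+0.2 − 3φ)·1 = 0.58
φ = (1.000 − 0.58/1) / 3 = 0.14 in/h.

φ ≈ 0.14 in/h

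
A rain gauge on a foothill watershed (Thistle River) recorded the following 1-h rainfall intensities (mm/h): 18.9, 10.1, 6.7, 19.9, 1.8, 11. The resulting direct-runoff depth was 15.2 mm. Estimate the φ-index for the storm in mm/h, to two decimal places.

φ ≈ 11.80 mm/h

Only the 2 blocks with intensity above φ contribute runoff: 18.9, 19.9 mm/h.
Σ(I−φ)·Δt = d  ⇒  (18.9+19.9 − 2φ)·1 = 15.2
φ = (38.80 − 15.2/1) / 2 = 11.80 mm/h.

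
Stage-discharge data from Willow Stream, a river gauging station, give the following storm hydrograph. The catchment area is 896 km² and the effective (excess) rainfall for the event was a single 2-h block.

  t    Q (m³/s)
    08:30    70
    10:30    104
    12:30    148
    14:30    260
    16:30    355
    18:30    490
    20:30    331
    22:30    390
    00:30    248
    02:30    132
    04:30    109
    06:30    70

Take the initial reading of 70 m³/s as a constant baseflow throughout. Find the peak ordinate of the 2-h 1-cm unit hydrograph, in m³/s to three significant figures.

U_p ≈ 280 m³/s

Direct runoff: 0.0, 34.0, 78.0, 190.0, 285.0, 420.0, 261.0, 320.0, 178.0, 62.0, 39.0, 0.0 m³/s; ΣQ_DR = 1867 m³/s, peak = 420.0 m³/s.
Runoff depth d = ΣQ_DR·Δt / A = 1867 × 7200 / (896 km²) = 15.00 mm.
The 1-cm UH is the DRH scaled by (10 mm)/d, so U_p = 420.0 × 10/15.00 = 280 m³/s.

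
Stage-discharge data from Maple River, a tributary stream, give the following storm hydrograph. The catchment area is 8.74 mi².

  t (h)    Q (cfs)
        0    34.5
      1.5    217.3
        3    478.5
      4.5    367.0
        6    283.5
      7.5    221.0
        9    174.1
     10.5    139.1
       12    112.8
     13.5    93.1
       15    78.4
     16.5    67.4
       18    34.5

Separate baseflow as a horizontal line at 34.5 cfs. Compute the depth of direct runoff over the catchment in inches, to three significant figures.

d ≈ 0.493 in

Direct runoff: 0.0, 182.8, 444.0, 332.5, 249.0, 186.5, 139.6, 104.6, 78.3, 58.6, 43.9, 32.9, 0.0 cfs; ΣQ_DR = 1853 cfs.
V = ΣQ_DR · Δt = 1853 × 5400 s = 1.000 × 10^7 ft³.
Over A = 8.74 mi², depth = V / A = 0.493 in.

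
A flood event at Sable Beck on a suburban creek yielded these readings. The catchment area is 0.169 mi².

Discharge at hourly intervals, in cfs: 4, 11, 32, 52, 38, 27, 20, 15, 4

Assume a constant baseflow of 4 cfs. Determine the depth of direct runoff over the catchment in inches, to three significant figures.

Direct runoff: 0.0, 7.0, 28.0, 48.0, 34.0, 23.0, 16.0, 11.0, 0.0 cfs; ΣQ_DR = 167.0 cfs.
V = ΣQ_DR · Δt = 167.0 × 3600 s = 6.012 × 10^5 ft³.
Over A = 0.169 mi², depth = V / A = 1.53 in.

d ≈ 1.53 in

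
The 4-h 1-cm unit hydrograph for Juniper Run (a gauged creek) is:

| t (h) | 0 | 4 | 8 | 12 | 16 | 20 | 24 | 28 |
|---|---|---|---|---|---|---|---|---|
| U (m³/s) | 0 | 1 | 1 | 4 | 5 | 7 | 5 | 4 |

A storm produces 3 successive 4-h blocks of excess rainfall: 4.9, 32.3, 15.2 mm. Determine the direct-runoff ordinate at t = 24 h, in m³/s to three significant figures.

By discrete convolution, Q_j = Σ (P_i / 10 mm) · U_{j−i}.
At t = 24 h (j=6): Q = (4.9/10)·5 + (32.3/10)·7 + (15.2/10)·5 = 32.7 m³/s.

Q ≈ 32.7 m³/s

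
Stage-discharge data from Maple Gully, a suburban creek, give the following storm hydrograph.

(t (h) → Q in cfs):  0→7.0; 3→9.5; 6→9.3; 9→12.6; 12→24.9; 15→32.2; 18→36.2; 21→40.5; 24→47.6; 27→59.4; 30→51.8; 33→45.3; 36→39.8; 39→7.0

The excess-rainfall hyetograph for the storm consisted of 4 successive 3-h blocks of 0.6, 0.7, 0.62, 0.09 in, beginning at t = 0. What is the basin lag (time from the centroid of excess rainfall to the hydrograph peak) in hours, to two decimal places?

Centroid of excess rainfall: t_c = Σ P_i·t̄_i / ΣP_i = 4.7985 h (block centres at 1.5, 4.5, 7.5, 10.5 h).
Hydrograph peak occurs at t = 27 h, so basin lag t_L = 27 − 4.7985 = 22.20 h.

t_L ≈ 22.20 h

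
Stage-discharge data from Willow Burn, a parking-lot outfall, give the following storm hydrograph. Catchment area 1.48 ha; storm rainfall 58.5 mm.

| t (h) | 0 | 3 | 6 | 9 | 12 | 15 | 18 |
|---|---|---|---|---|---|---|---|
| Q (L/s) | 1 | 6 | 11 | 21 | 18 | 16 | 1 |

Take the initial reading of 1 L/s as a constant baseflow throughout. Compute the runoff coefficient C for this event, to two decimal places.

C ≈ 0.84

ΣQ_DR = 67.00 L/s; V = ΣQ_DR·Δt = 7.236 × 10^5 L.
Runoff depth d = V / A = 48.89 mm.
C = d / P = 48.89 / 58.5 = 0.84.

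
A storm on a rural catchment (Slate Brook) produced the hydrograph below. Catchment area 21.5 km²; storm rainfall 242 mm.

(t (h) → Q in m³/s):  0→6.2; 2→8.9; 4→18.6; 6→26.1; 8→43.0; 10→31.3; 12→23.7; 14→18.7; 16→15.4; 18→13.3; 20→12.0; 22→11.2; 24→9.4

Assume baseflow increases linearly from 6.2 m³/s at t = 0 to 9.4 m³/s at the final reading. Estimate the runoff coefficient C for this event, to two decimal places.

ΣQ_DR = 136.4 m³/s; V = ΣQ_DR·Δt = 9.821 × 10^5 m³.
Runoff depth d = V / A = 45.68 mm.
C = d / P = 45.68 / 242 = 0.19.

C ≈ 0.19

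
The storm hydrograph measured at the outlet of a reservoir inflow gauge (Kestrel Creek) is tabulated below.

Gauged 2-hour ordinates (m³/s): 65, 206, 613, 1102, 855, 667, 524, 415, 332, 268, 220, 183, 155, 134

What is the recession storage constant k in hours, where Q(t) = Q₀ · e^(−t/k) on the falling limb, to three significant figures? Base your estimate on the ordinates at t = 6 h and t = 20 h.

k ≈ 8.69 h

On the falling limb, Q drops from 1102 to 220 m³/s between t = 6 h and t = 20 h (Δt = 14 h).
k = −Δt / ln(Q₂/Q₁) = −14 / ln(220/1102) = 8.69 h.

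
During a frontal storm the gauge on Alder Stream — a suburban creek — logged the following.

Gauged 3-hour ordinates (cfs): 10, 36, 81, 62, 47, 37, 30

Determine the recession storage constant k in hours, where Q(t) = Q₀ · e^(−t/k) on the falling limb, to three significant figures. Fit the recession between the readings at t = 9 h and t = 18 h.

On the falling limb, Q drops from 62 to 30 cfs between t = 9 h and t = 18 h (Δt = 9 h).
k = −Δt / ln(Q₂/Q₁) = −9 / ln(30/62) = 12.4 h.

k ≈ 12.4 h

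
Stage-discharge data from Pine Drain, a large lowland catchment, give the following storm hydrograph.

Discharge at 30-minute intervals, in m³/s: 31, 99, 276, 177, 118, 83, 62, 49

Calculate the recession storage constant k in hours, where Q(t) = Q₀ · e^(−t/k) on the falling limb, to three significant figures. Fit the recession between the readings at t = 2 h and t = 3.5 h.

k ≈ 1.71 h

On the falling limb, Q drops from 118 to 49 m³/s between t = 2 h and t = 3.5 h (Δt = 1.5 h).
k = −Δt / ln(Q₂/Q₁) = −1.5 / ln(49/118) = 1.71 h.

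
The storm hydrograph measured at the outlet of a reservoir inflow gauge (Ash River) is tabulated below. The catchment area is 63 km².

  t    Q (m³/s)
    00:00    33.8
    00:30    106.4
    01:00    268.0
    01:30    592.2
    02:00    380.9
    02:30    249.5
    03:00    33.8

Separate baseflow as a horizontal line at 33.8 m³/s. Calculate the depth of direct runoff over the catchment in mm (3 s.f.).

d ≈ 40.8 mm

Direct runoff: 0.0, 72.6, 234.2, 558.4, 347.1, 215.7, 0.0 m³/s; ΣQ_DR = 1428 m³/s.
V = ΣQ_DR · Δt = 1428 × 1800 s = 2.570 × 10^6 m³.
Over A = 63 km², depth = V / A = 40.8 mm.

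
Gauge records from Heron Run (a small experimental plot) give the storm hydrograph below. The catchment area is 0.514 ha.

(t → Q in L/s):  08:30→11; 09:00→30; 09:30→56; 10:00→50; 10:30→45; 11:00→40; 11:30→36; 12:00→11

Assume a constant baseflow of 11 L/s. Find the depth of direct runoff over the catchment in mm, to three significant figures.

Direct runoff: 0.0, 19.0, 45.0, 39.0, 34.0, 29.0, 25.0, 0.0 L/s; ΣQ_DR = 191.0 L/s.
V = ΣQ_DR · Δt = 191.0 × 1800 s = 3.438 × 10^5 L.
Over A = 0.514 ha, depth = V / A = 66.9 mm.

d ≈ 66.9 mm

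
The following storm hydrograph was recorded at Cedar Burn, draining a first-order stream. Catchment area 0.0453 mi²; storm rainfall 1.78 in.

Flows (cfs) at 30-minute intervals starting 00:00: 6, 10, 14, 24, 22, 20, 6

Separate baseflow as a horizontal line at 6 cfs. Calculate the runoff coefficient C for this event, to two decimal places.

C ≈ 0.58

ΣQ_DR = 60.00 cfs; V = ΣQ_DR·Δt = 1.080 × 10^5 ft³.
Runoff depth d = V / A = 1.026 in.
C = d / P = 1.026 / 1.78 = 0.58.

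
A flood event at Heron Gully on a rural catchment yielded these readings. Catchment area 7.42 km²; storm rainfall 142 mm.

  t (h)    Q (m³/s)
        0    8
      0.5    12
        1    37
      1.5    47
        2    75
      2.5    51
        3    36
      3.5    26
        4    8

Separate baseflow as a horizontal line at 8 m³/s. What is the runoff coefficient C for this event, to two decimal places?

C ≈ 0.39

ΣQ_DR = 228.0 m³/s; V = ΣQ_DR·Δt = 4.104 × 10^5 m³.
Runoff depth d = V / A = 55.31 mm.
C = d / P = 55.31 / 142 = 0.39.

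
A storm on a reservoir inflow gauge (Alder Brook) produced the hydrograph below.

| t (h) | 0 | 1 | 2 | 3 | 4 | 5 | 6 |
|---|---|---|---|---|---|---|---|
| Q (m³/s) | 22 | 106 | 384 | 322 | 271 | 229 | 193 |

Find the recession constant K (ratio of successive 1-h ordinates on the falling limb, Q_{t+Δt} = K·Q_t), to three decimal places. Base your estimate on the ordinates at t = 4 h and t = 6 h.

K ≈ 0.844

Using the recession-limb readings at t = 4 h and t = 6 h: Q falls from 271 to 193 m³/s over 2 intervals.
K = (Q₂/Q₁)^(1/2) = (193/271)^(1/2) = 0.844.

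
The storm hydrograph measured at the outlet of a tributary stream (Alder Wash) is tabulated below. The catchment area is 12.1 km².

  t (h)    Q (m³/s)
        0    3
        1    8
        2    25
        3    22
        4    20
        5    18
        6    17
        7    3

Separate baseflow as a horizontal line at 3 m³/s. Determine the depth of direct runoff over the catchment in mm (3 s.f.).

Direct runoff: 0.0, 5.0, 22.0, 19.0, 17.0, 15.0, 14.0, 0.0 m³/s; ΣQ_DR = 92.00 m³/s.
V = ΣQ_DR · Δt = 92.00 × 3600 s = 3.312 × 10^5 m³.
Over A = 12.1 km², depth = V / A = 27.4 mm.

d ≈ 27.4 mm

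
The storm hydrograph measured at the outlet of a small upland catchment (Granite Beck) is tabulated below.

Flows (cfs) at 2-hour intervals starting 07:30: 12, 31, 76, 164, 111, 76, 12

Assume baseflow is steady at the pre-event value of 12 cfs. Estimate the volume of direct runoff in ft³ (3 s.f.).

Direct-runoff ordinates (Q − Q_b): 0.0, 19.0, 64.0, 152.0, 99.0, 64.0, 0.0 cfs.
ΣQ_DR = 398.0 cfs.
With Δt = 2 h = 7200 s, V = ΣQ_DR · Δt = 398.0 × 7200 = 2.87 × 10^6 ft³.

V ≈ 2.87 × 10^6 ft³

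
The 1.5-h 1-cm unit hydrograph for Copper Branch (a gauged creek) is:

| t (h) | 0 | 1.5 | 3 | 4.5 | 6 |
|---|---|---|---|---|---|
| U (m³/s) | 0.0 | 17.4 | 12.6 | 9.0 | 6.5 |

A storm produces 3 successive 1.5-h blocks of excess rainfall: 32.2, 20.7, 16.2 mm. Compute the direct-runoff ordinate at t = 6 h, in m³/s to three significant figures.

Q ≈ 60.0 m³/s

By discrete convolution, Q_j = Σ (P_i / 10 mm) · U_{j−i}.
At t = 6 h (j=4): Q = (32.2/10)·6.5 + (20.7/10)·9.0 + (16.2/10)·12.6 = 60.0 m³/s.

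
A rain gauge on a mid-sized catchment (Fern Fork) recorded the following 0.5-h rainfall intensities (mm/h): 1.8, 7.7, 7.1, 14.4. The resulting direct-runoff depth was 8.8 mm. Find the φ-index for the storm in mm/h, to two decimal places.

φ ≈ 3.87 mm/h

Only the 3 blocks with intensity above φ contribute runoff: 7.7, 7.1, 14.4 mm/h.
Σ(I−φ)·Δt = d  ⇒  (7.7+7.1+14.4 − 3φ)·0.5 = 8.8
φ = (29.20 − 8.8/0.5) / 3 = 3.87 mm/h.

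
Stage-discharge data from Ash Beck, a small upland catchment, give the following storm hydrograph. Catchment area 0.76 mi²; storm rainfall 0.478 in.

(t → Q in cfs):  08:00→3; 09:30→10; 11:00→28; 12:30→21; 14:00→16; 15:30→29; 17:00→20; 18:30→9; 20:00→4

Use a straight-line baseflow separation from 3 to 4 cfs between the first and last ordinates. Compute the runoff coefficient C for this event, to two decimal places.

ΣQ_DR = 108.5 cfs; V = ΣQ_DR·Δt = 5.859 × 10^5 ft³.
Runoff depth d = V / A = 0.3318 in.
C = d / P = 0.3318 / 0.478 = 0.69.

C ≈ 0.69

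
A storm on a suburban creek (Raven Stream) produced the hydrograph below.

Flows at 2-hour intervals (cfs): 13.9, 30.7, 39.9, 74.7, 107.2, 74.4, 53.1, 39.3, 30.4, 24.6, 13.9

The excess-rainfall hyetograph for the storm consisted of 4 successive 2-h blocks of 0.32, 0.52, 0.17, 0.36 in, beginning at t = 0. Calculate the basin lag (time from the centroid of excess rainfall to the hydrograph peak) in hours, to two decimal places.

t_L ≈ 4.17 h

Centroid of excess rainfall: t_c = Σ P_i·t̄_i / ΣP_i = 3.8321 h (block centres at 1, 3, 5, 7 h).
Hydrograph peak occurs at t = 8 h, so basin lag t_L = 8 − 3.8321 = 4.17 h.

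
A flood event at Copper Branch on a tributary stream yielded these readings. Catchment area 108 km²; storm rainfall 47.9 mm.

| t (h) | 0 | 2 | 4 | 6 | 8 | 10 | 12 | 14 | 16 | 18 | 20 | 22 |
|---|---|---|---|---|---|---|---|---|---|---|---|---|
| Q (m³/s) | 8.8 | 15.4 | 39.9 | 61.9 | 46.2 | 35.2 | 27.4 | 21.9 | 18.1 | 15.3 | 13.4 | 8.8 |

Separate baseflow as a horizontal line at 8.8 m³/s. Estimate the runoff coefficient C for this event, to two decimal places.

ΣQ_DR = 206.7 m³/s; V = ΣQ_DR·Δt = 1.488 × 10^6 m³.
Runoff depth d = V / A = 13.78 mm.
C = d / P = 13.78 / 47.9 = 0.29.

C ≈ 0.29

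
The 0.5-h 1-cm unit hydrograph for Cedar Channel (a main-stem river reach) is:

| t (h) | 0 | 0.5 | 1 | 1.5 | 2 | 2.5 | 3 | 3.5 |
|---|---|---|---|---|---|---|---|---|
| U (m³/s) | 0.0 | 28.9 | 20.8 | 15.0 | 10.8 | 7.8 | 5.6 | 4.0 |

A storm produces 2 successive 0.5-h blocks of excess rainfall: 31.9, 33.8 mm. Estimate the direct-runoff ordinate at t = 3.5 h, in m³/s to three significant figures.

By discrete convolution, Q_j = Σ (P_i / 10 mm) · U_{j−i}.
At t = 3.5 h (j=7): Q = (31.9/10)·4.0 + (33.8/10)·5.6 = 31.7 m³/s.

Q ≈ 31.7 m³/s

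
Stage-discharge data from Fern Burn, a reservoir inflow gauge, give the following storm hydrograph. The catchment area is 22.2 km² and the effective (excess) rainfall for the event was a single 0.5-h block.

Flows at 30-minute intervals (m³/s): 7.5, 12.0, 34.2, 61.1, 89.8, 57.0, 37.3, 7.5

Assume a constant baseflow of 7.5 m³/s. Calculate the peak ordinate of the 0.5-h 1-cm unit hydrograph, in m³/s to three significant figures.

U_p ≈ 41.2 m³/s

Direct runoff: 0.0, 4.5, 26.7, 53.6, 82.3, 49.5, 29.8, 0.0 m³/s; ΣQ_DR = 246.4 m³/s, peak = 82.3 m³/s.
Runoff depth d = ΣQ_DR·Δt / A = 246.4 × 1800 / (22.2 km²) = 19.98 mm.
The 1-cm UH is the DRH scaled by (10 mm)/d, so U_p = 82.3 × 10/19.98 = 41.2 m³/s.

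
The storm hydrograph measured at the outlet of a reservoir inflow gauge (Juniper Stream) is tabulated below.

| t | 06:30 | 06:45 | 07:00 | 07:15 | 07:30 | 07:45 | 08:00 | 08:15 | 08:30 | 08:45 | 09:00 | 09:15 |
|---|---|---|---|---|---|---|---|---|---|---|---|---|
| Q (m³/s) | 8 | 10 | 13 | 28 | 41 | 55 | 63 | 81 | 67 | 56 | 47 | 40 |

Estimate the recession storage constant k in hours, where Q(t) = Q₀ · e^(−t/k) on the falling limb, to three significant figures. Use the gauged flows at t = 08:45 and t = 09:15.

k ≈ 1.49 h

On the falling limb, Q drops from 56 to 40 m³/s between t = 08:45 and t = 09:15 (Δt = 0.5 h).
k = −Δt / ln(Q₂/Q₁) = −0.5 / ln(40/56) = 1.49 h.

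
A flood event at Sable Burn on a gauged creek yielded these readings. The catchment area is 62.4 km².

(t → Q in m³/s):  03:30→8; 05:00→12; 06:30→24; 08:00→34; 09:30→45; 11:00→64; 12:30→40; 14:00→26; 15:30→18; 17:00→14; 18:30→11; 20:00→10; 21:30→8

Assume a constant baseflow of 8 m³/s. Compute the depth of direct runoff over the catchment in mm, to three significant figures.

d ≈ 18.2 mm

Direct runoff: 0.0, 4.0, 16.0, 26.0, 37.0, 56.0, 32.0, 18.0, 10.0, 6.0, 3.0, 2.0, 0.0 m³/s; ΣQ_DR = 210.0 m³/s.
V = ΣQ_DR · Δt = 210.0 × 5400 s = 1.134 × 10^6 m³.
Over A = 62.4 km², depth = V / A = 18.2 mm.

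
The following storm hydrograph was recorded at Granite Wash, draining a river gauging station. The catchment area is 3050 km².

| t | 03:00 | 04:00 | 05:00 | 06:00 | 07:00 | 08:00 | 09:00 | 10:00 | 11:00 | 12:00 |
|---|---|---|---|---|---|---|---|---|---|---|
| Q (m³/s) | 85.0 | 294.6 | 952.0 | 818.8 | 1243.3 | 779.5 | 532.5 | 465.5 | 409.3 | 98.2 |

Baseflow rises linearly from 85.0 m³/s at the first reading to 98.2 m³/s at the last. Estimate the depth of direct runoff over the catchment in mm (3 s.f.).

d ≈ 5.62 mm

Direct runoff: 0.00, 208.13, 864.07, 729.40, 1152.43, 687.17, 438.70, 370.23, 312.57, 0.00 m³/s; ΣQ_DR = 4763 m³/s.
V = ΣQ_DR · Δt = 4763 × 3600 s = 1.715 × 10^7 m³.
Over A = 3050 km², depth = V / A = 5.62 mm.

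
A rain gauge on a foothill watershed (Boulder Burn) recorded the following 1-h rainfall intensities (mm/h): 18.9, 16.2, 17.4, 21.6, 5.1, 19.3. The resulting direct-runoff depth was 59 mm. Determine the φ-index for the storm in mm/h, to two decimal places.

φ ≈ 6.88 mm/h

Only the 5 blocks with intensity above φ contribute runoff: 18.9, 16.2, 17.4, 21.6, 19.3 mm/h.
Σ(I−φ)·Δt = d  ⇒  (18.9+16.2+17.4+21.6+19.3 − 5φ)·1 = 59
φ = (93.40 − 59/1) / 5 = 6.88 mm/h.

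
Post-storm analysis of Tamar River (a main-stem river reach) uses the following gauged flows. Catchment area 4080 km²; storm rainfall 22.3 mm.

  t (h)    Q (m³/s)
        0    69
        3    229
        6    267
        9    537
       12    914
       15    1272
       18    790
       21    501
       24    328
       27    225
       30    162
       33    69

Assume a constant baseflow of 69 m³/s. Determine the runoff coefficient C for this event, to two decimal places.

C ≈ 0.54

ΣQ_DR = 4535 m³/s; V = ΣQ_DR·Δt = 4.898 × 10^7 m³.
Runoff depth d = V / A = 12.00 mm.
C = d / P = 12.00 / 22.3 = 0.54.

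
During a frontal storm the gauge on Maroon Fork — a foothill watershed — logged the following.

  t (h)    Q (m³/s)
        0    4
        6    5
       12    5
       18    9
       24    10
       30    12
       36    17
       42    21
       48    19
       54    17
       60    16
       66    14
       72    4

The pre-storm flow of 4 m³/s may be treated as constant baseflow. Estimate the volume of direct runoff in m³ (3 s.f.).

V ≈ 2.18 × 10^6 m³

Direct-runoff ordinates (Q − Q_b): 0.0, 1.0, 1.0, 5.0, 6.0, 8.0, 13.0, 17.0, 15.0, 13.0, 12.0, 10.0, 0.0 m³/s.
ΣQ_DR = 101.0 m³/s.
With Δt = 6 h = 21600 s, V = ΣQ_DR · Δt = 101.0 × 21600 = 2.18 × 10^6 m³.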